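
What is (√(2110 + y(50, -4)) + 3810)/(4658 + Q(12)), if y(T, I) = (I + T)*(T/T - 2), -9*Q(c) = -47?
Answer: 34290/41969 + 36*√129/41969 ≈ 0.82677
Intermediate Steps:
Q(c) = 47/9 (Q(c) = -⅑*(-47) = 47/9)
y(T, I) = -I - T (y(T, I) = (I + T)*(1 - 2) = (I + T)*(-1) = -I - T)
(√(2110 + y(50, -4)) + 3810)/(4658 + Q(12)) = (√(2110 + (-1*(-4) - 1*50)) + 3810)/(4658 + 47/9) = (√(2110 + (4 - 50)) + 3810)/(41969/9) = (√(2110 - 46) + 3810)*(9/41969) = (√2064 + 3810)*(9/41969) = (4*√129 + 3810)*(9/41969) = (3810 + 4*√129)*(9/41969) = 34290/41969 + 36*√129/41969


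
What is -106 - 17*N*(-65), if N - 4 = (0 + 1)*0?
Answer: 4314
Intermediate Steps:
N = 4 (N = 4 + (0 + 1)*0 = 4 + 1*0 = 4 + 0 = 4)
-106 - 17*N*(-65) = -106 - 17*4*(-65) = -106 - 68*(-65) = -106 + 4420 = 4314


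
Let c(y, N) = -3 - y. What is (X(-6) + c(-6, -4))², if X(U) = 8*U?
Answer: 2025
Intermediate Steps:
(X(-6) + c(-6, -4))² = (8*(-6) + (-3 - 1*(-6)))² = (-48 + (-3 + 6))² = (-48 + 3)² = (-45)² = 2025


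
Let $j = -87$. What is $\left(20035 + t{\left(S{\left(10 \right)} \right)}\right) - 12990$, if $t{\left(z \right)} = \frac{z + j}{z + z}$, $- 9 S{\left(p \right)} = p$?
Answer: $\frac{141693}{20} \approx 7084.6$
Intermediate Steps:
$S{\left(p \right)} = - \frac{p}{9}$
$t{\left(z \right)} = \frac{-87 + z}{2 z}$ ($t{\left(z \right)} = \frac{z - 87}{z + z} = \frac{-87 + z}{2 z}$)
$\left(20035 + t{\left(S{\left(10 \right)} \right)}\right) - 12990 = \left(20035 + \frac{-87 - \frac{10}{9}}{2 \left(\left(- \frac{1}{9}\right) 10\right)}\right) - 12990 = \left(20035 + \frac{-87 - \frac{10}{9}}{2 \left(- \frac{10}{9}\right)}\right) - 12990 = \left(20035 + \frac{1}{2} \left(- \frac{9}{10}\right) \left(- \frac{793}{9}\right)\right) - 12990 = \left(20035 + \frac{793}{20}\right) - 12990 = \frac{401493}{20} - 12990 = \frac{141693}{20}$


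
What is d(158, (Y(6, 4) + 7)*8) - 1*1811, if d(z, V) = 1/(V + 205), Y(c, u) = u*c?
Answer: -820382/453 ≈ -1811.0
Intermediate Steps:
Y(c, u) = c*u
d(z, V) = 1/(205 + V)
d(158, (Y(6, 4) + 7)*8) - 1*1811 = 1/(205 + (6*4 + 7)*8) - 1*1811 = 1/(205 + (24 + 7)*8) - 1811 = 1/(205 + 31*8) - 1811 = 1/(205 + 248) - 1811 = 1/453 - 1811 = -820382/453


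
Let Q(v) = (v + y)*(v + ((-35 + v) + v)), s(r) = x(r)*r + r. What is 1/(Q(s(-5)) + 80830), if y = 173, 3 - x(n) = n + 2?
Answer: 1/61510 ≈ 1.6258e-5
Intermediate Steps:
x(n) = 1 - n (x(n) = 3 - (n + 2) = 3 - (2 + n) = 3 + (-2 - n) = 1 - n)
s(r) = r + r*(1 - r) (s(r) = (1 - r)*r + r = r*(1 - r) + r = r + r*(1 - r))
Q(v) = (-35 + 3*v)*(173 + v) (Q(v) = (v + 173)*(v + ((-35 + v) + v)) = (173 + v)*(v + (-35 + 2*v)) = (173 + v)*(-35 + 3*v) = (-35 + 3*v)*(173 + v))
1/(Q(s(-5)) + 80830) = 1/((-6055 + 3*(-5*(2 - 1*(-5)))² + 484*(-5*(2 - 1*(-5)))) + 80830) = 1/((-6055 + 3*(-5*(2 + 5))² + 484*(-5*(2 + 5))) + 80830) = 1/((-6055 + 3*(-5*7)² + 484*(-5*7)) + 80830) = 1/((-6055 + 3*(-35)² + 484*(-35)) + 80830) = 1/((-6055 + 3*1225 - 16940) + 80830) = 1/((-6055 + 3675 - 16940) + 80830) = 1/(-19320 + 80830) = 1/61510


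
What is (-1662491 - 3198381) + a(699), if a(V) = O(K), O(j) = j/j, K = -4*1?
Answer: -4860871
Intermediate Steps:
K = -4
O(j) = 1
a(V) = 1
(-1662491 - 3198381) + a(699) = (-1662491 - 3198381) + 1 = -4860872 + 1 = -4860871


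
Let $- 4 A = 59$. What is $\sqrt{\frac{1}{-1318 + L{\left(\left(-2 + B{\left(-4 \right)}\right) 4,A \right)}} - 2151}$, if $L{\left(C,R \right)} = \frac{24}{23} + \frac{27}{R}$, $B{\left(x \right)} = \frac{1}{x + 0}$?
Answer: $\frac{i \sqrt{6888895447561294}}{1789594} \approx 46.379 i$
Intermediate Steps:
$A = - \frac{59}{4}$ ($A = \left(- \frac{1}{4}\right) 59 = - \frac{59}{4} \approx -14.75$)
$B{\left(x \right)} = \frac{1}{x}$
$L{\left(C,R \right)} = \frac{24}{23} + \frac{27}{R}$ ($L{\left(C,R \right)} = 24 \cdot \frac{1}{23} + \frac{27}{R} = \frac{24}{23} + \frac{27}{R}$)
$\sqrt{\frac{1}{-1318 + L{\left(\left(-2 + B{\left(-4 \right)}\right) 4,A \right)}} - 2151} = \sqrt{\frac{1}{-1318 + \left(\frac{24}{23} + \frac{27}{- \frac{59}{4}}\right)} - 2151} = \sqrt{\frac{1}{-1318 + \left(\frac{24}{23} + 27 \left(- \frac{4}{59}\right)\right)} - 2151} = \sqrt{\frac{1}{-1318 + \left(\frac{24}{23} - \frac{108}{59}\right)} - 2151} = \sqrt{\frac{1}{-1318 - \frac{1068}{1357}} - 2151} = \sqrt{\frac{1}{- \frac{1789594}{1357}} - 2151} = \sqrt{- \frac{1357}{1789594} - 2151} = \sqrt{- \frac{3849418051}{1789594}} = \frac{i \sqrt{6888895447561294}}{1789594}$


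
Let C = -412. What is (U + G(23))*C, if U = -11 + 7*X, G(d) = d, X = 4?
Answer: -16480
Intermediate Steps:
U = 17 (U = -11 + 7*4 = -11 + 28 = 17)
(U + G(23))*C = (17 + 23)*(-412) = 40*(-412) = -16480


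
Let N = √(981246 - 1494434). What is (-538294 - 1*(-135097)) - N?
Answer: -403197 - 2*I*√128297 ≈ -4.032e+5 - 716.37*I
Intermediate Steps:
N = 2*I*√128297 (N = √(-513188) = 2*I*√128297 ≈ 716.37*I)
(-538294 - 1*(-135097)) - N = (-538294 - 1*(-135097)) - 2*I*√128297 = (-538294 + 135097) - 2*I*√128297 = -403197 - 2*I*√128297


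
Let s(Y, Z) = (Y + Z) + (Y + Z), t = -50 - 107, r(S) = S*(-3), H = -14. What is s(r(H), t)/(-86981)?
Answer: 230/86981 ≈ 0.0026443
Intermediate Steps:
r(S) = -3*S
t = -157
s(Y, Z) = 2*Y + 2*Z
s(r(H), t)/(-86981) = (2*(-3*(-14)) + 2*(-157))/(-86981) = (2*42 - 314)*(-1/86981) = (84 - 314)*(-1/86981) = -230*(-1/86981) = 230/86981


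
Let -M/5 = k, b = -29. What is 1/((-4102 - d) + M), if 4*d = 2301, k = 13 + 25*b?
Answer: -4/4469 ≈ -0.00089506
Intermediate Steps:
k = -712 (k = 13 + 25*(-29) = 13 - 725 = -712)
d = 2301/4 (d = (¼)*2301 = 2301/4 ≈ 575.25)
M = 3560 (M = -5*(-712) = 3560)
1/((-4102 - d) + M) = 1/((-4102 - 1*2301/4) + 3560) = 1/((-4102 - 2301/4) + 3560) = 1/(-18709/4 + 3560) = 1/(-4469/4) = -4/4469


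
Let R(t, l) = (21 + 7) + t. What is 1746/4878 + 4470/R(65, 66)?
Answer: 406797/8401 ≈ 48.422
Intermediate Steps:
R(t, l) = 28 + t
1746/4878 + 4470/R(65, 66) = 1746/4878 + 4470/(28 + 65) = 1746*(1/4878) + 4470/93 = 97/271 + 4470*(1/93) = 97/271 + 1490/31 = 406797/8401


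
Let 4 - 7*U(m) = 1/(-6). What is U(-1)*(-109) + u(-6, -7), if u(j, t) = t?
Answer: -3019/42 ≈ -71.881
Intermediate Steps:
U(m) = 25/42 (U(m) = 4/7 - ⅐/(-6) = 4/7 - ⅐*(-⅙) = 4/7 + 1/42 = 25/42)
U(-1)*(-109) + u(-6, -7) = (25/42)*(-109) - 7 = -2725/42 - 7 = -3019/42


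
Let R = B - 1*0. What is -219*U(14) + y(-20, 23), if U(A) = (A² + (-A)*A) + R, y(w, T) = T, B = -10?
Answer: 2213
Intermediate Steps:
R = -10 (R = -10 - 1*0 = -10 + 0 = -10)
U(A) = -10 (U(A) = (A² + (-A)*A) - 10 = (A² - A²) - 10 = 0 - 10 = -10)
-219*U(14) + y(-20, 23) = -219*(-10) + 23 = 2190 + 23 = 2213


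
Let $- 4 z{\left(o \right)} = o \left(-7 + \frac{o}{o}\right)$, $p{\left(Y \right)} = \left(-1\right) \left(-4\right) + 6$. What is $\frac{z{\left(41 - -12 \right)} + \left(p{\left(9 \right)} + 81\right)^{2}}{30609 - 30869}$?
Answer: $- \frac{16721}{520} \approx -32.156$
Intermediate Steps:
$p{\left(Y \right)} = 10$ ($p{\left(Y \right)} = 4 + 6 = 10$)
$z{\left(o \right)} = \frac{3 o}{2}$ ($z{\left(o \right)} = - \frac{o \left(-7 + \frac{o}{o}\right)}{4} = - \frac{o \left(-7 + 1\right)}{4} = - \frac{o \left(-6\right)}{4} = - \frac{\left(-6\right) o}{4} = \frac{3 o}{2}$)
$\frac{z{\left(41 - -12 \right)} + \left(p{\left(9 \right)} + 81\right)^{2}}{30609 - 30869} = \frac{\frac{3 \left(41 - -12\right)}{2} + \left(10 + 81\right)^{2}}{30609 - 30869} = \frac{\frac{3 \left(41 + 12\right)}{2} + 91^{2}}{-260} = \left(\frac{3}{2} \cdot 53 + 8281\right) \left(- \frac{1}{260}\right) = \left(\frac{159}{2} + 8281\right) \left(- \frac{1}{260}\right) = \frac{16721}{2} \left(- \frac{1}{260}\right) = - \frac{16721}{520}$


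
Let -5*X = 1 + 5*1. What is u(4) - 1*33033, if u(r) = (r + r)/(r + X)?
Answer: -231211/7 ≈ -33030.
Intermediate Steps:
X = -6/5 (X = -(1 + 5*1)/5 = -(1 + 5)/5 = -1/5*6 = -6/5 ≈ -1.2000)
u(r) = 2*r/(-6/5 + r) (u(r) = (r + r)/(r - 6/5) = (2*r)/(-6/5 + r) = 2*r/(-6/5 + r))
u(4) - 1*33033 = 10*4/(-6 + 5*4) - 1*33033 = 10*4/(-6 + 20) - 33033 = 10*4/14 - 33033 = 10*4*(1/14) - 33033 = 20/7 - 33033 = -231211/7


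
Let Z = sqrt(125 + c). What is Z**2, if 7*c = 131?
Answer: 1006/7 ≈ 143.71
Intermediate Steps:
c = 131/7 (c = (1/7)*131 = 131/7 ≈ 18.714)
Z = sqrt(7042)/7 (Z = sqrt(125 + 131/7) = sqrt(1006/7) = sqrt(7042)/7 ≈ 11.988)
Z**2 = (sqrt(7042)/7)**2 = 1006/7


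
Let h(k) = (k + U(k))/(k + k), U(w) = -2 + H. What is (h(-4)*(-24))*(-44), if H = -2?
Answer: 1056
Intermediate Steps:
U(w) = -4 (U(w) = -2 - 2 = -4)
h(k) = (-4 + k)/(2*k) (h(k) = (k - 4)/(k + k) = (-4 + k)/((2*k)) = (-4 + k)*(1/(2*k)) = (-4 + k)/(2*k))
(h(-4)*(-24))*(-44) = (((1/2)*(-4 - 4)/(-4))*(-24))*(-44) = (((1/2)*(-1/4)*(-8))*(-24))*(-44) = (1*(-24))*(-44) = -24*(-44) = 1056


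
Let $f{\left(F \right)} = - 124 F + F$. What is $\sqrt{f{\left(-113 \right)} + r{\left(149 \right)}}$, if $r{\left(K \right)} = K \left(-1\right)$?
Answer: $25 \sqrt{22} \approx 117.26$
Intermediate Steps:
$r{\left(K \right)} = - K$
$f{\left(F \right)} = - 123 F$
$\sqrt{f{\left(-113 \right)} + r{\left(149 \right)}} = \sqrt{\left(-123\right) \left(-113\right) - 149} = \sqrt{13899 - 149} = \sqrt{13750} = 25 \sqrt{22}$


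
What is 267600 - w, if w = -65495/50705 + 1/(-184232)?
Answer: 499958613396309/1868296712 ≈ 2.6760e+5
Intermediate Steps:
w = -2413265109/1868296712 (w = -65495*1/50705 - 1/184232 = -13099/10141 - 1/184232 = -2413265109/1868296712 ≈ -1.2917)
267600 - w = 267600 - 1*(-2413265109/1868296712) = 267600 + 2413265109/1868296712 = 499958613396309/1868296712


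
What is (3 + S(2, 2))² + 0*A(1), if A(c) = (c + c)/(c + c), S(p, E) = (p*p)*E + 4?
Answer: 225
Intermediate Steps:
S(p, E) = 4 + E*p² (S(p, E) = p²*E + 4 = E*p² + 4 = 4 + E*p²)
A(c) = 1 (A(c) = (2*c)/((2*c)) = (2*c)*(1/(2*c)) = 1)
(3 + S(2, 2))² + 0*A(1) = (3 + (4 + 2*2²))² + 0*1 = (3 + (4 + 2*4))² + 0 = (3 + (4 + 8))² + 0 = (3 + 12)² + 0 = 15² + 0 = 225 + 0 = 225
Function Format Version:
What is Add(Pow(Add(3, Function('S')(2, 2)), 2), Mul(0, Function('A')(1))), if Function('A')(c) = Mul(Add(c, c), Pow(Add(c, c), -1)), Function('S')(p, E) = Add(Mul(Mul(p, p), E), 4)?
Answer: 225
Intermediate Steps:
Function('S')(p, E) = Add(4, Mul(E, Pow(p, 2))) (Function('S')(p, E) = Add(Mul(Pow(p, 2), E), 4) = Add(Mul(E, Pow(p, 2)), 4) = Add(4, Mul(E, Pow(p, 2))))
Function('A')(c) = 1 (Function('A')(c) = Mul(Mul(2, c), Pow(Mul(2, c), -1)) = Mul(Mul(2, c), Mul(Rational(1, 2), Pow(c, -1))) = 1)
Add(Pow(Add(3, Function('S')(2, 2)), 2), Mul(0, Function('A')(1))) = Add(Pow(Add(3, Add(4, Mul(2, Pow(2, 2)))), 2), Mul(0, 1)) = Add(Pow(Add(3, Add(4, Mul(2, 4))), 2), 0) = Add(Pow(Add(3, Add(4, 8)), 2), 0) = Add(Pow(Add(3, 12), 2), 0) = Add(Pow(15, 2), 0) = Add(225, 0) = 225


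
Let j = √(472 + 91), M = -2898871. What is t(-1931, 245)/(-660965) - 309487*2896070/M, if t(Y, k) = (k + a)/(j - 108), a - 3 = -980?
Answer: 6576457708718789816074/21270096254987015 - 732*√563/7337372465 ≈ 3.0919e+5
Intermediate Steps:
a = -977 (a = 3 - 980 = -977)
j = √563 ≈ 23.728
t(Y, k) = (-977 + k)/(-108 + √563) (t(Y, k) = (k - 977)/(√563 - 108) = (-977 + k)/(-108 + √563))
t(-1931, 245)/(-660965) - 309487*2896070/M = -(-977 + 245)/(108 - √563)/(-660965) - 309487/((-2898871/2896070)) = -1*(-732)/(108 - √563)*(-1/660965) - 309487/((-2898871*1/2896070)) = (732/(108 - √563))*(-1/660965) - 309487/(-2898871/2896070) = -732/(660965*(108 - √563)) - 309487*(-2896070/2898871) = -732/(660965*(108 - √563)) + 896296016090/2898871 = 896296016090/2898871 - 732/(660965*(108 - √563))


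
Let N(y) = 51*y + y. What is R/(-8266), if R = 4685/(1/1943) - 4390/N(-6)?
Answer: -1420063175/1289496 ≈ -1101.3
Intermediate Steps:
N(y) = 52*y
R = 1420063175/156 (R = 4685/(1/1943) - 4390/(52*(-6)) = 4685/(1/1943) - 4390/(-312) = 4685*1943 - 4390*(-1/312) = 9102955 + 2195/156 = 1420063175/156 ≈ 9.1030e+6)
R/(-8266) = (1420063175/156)/(-8266) = (1420063175/156)*(-1/8266) = -1420063175/1289496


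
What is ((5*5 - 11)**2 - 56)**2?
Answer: 19600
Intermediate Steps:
((5*5 - 11)**2 - 56)**2 = ((25 - 11)**2 - 56)**2 = (14**2 - 56)**2 = (196 - 56)**2 = 140**2 = 19600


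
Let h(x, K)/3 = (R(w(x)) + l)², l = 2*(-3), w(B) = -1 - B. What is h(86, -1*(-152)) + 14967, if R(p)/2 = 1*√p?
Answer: 14031 - 72*I*√87 ≈ 14031.0 - 671.57*I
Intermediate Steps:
R(p) = 2*√p (R(p) = 2*(1*√p) = 2*√p)
l = -6
h(x, K) = 3*(-6 + 2*√(-1 - x))² (h(x, K) = 3*(2*√(-1 - x) - 6)² = 3*(-6 + 2*√(-1 - x))²)
h(86, -1*(-152)) + 14967 = 12*(-3 + √(-1 - 1*86))² + 14967 = 12*(-3 + √(-1 - 86))² + 14967 = 12*(-3 + √(-87))² + 14967 = 12*(-3 + I*√87)² + 14967 = 14967 + 12*(-3 + I*√87)²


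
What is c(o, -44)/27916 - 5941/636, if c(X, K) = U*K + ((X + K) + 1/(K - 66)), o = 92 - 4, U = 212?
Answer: -4723223609/488250840 ≈ -9.6738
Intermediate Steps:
o = 88
c(X, K) = X + 1/(-66 + K) + 213*K (c(X, K) = 212*K + ((X + K) + 1/(K - 66)) = 212*K + ((K + X) + 1/(-66 + K)) = 212*K + (K + X + 1/(-66 + K)) = X + 1/(-66 + K) + 213*K)
c(o, -44)/27916 - 5941/636 = ((1 - 14058*(-44) - 66*88 + 213*(-44)² - 44*88)/(-66 - 44))/27916 - 5941/636 = ((1 + 618552 - 5808 + 213*1936 - 3872)/(-110))*(1/27916) - 5941*1/636 = -(1 + 618552 - 5808 + 412368 - 3872)/110*(1/27916) - 5941/636 = -1/110*1021241*(1/27916) - 5941/636 = -1021241/110*1/27916 - 5941/636 = -1021241/3070760 - 5941/636 = -4723223609/488250840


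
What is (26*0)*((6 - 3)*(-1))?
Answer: 0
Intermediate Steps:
(26*0)*((6 - 3)*(-1)) = 0*(3*(-1)) = 0*(-3) = 0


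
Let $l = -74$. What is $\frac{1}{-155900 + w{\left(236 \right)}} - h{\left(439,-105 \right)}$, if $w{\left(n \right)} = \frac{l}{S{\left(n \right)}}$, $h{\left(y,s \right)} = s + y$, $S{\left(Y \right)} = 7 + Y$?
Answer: $- \frac{12653180759}{37883774} \approx -334.0$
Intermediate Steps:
$w{\left(n \right)} = - \frac{74}{7 + n}$
$\frac{1}{-155900 + w{\left(236 \right)}} - h{\left(439,-105 \right)} = \frac{1}{-155900 - \frac{74}{7 + 236}} - \left(-105 + 439\right) = \frac{1}{-155900 - \frac{74}{243}} - 334 = \frac{1}{- \frac{37883774}{243}} - 334 = - \frac{243}{37883774} - 334 = - \frac{12653180759}{37883774}$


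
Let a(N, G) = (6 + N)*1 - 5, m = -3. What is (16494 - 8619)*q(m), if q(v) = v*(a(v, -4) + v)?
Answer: 118125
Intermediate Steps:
a(N, G) = 1 + N (a(N, G) = (6 + N) - 5 = 1 + N)
q(v) = v*(1 + 2*v) (q(v) = v*((1 + v) + v) = v*(1 + 2*v))
(16494 - 8619)*q(m) = (16494 - 8619)*(-3*(1 + 2*(-3))) = 7875*(-3*(1 - 6)) = 7875*(-3*(-5)) = 7875*15 = 118125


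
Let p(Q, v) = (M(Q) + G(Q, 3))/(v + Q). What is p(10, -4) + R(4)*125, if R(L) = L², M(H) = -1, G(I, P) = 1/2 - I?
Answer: 7993/4 ≈ 1998.3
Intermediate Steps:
G(I, P) = ½ - I
p(Q, v) = (-½ - Q)/(Q + v) (p(Q, v) = (-1 + (½ - Q))/(v + Q) = (-½ - Q)/(Q + v))
p(10, -4) + R(4)*125 = (-½ - 1*10)/(10 - 4) + 4²*125 = (-½ - 10)/6 + 16*125 = (⅙)*(-21/2) + 2000 = -7/4 + 2000 = 7993/4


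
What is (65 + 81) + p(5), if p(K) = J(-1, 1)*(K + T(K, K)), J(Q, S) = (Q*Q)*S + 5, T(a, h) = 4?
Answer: 200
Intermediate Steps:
J(Q, S) = 5 + S*Q**2 (J(Q, S) = Q**2*S + 5 = S*Q**2 + 5 = 5 + S*Q**2)
p(K) = 24 + 6*K (p(K) = (5 + 1*(-1)**2)*(K + 4) = (5 + 1*1)*(4 + K) = (5 + 1)*(4 + K) = 6*(4 + K) = 24 + 6*K)
(65 + 81) + p(5) = (65 + 81) + (24 + 6*5) = 146 + (24 + 30) = 146 + 54 = 200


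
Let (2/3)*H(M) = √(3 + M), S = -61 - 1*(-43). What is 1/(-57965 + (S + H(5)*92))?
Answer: -2521/146168519 - 12*√2/146168519 ≈ -1.7363e-5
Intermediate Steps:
S = -18 (S = -61 + 43 = -18)
H(M) = 3*√(3 + M)/2
1/(-57965 + (S + H(5)*92)) = 1/(-57965 + (-18 + (3*√(3 + 5)/2)*92)) = 1/(-57965 + (-18 + (3*√8/2)*92)) = 1/(-57965 + (-18 + (3*(2*√2)/2)*92)) = 1/(-57965 + (-18 + (3*√2)*92)) = 1/(-57965 + (-18 + 276*√2)) = 1/(-57983 + 276*√2)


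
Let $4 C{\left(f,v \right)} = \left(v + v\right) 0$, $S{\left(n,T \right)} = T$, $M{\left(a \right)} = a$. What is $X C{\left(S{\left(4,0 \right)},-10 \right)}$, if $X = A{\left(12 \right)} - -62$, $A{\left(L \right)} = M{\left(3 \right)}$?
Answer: $0$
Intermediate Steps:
$A{\left(L \right)} = 3$
$X = 65$ ($X = 3 - -62 = 3 + 62 = 65$)
$C{\left(f,v \right)} = 0$ ($C{\left(f,v \right)} = \frac{\left(v + v\right) 0}{4} = \frac{2 v 0}{4} = \frac{1}{4} \cdot 0 = 0$)
$X C{\left(S{\left(4,0 \right)},-10 \right)} = 65 \cdot 0 = 0$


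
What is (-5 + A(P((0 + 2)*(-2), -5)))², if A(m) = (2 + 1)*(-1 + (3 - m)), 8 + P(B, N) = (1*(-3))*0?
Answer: 625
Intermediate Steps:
P(B, N) = -8 (P(B, N) = -8 + (1*(-3))*0 = -8 - 3*0 = -8 + 0 = -8)
A(m) = 6 - 3*m (A(m) = 3*(2 - m) = 6 - 3*m)
(-5 + A(P((0 + 2)*(-2), -5)))² = (-5 + (6 - 3*(-8)))² = (-5 + (6 + 24))² = (-5 + 30)² = 25² = 625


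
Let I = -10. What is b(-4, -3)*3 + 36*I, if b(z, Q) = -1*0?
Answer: -360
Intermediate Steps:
b(z, Q) = 0
b(-4, -3)*3 + 36*I = 0*3 + 36*(-10) = 0 - 360 = -360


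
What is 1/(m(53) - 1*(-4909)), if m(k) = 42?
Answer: 1/4951 ≈ 0.00020198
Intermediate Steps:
1/(m(53) - 1*(-4909)) = 1/(42 - 1*(-4909)) = 1/(42 + 4909) = 1/4951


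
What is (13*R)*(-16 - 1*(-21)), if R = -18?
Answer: -1170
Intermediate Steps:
(13*R)*(-16 - 1*(-21)) = (13*(-18))*(-16 - 1*(-21)) = -234*(-16 + 21) = -234*5 = -1170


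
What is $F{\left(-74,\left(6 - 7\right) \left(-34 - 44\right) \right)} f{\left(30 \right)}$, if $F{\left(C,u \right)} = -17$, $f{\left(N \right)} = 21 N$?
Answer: $-10710$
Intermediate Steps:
$F{\left(-74,\left(6 - 7\right) \left(-34 - 44\right) \right)} f{\left(30 \right)} = - 17 \cdot 21 \cdot 30 = \left(-17\right) 630 = -10710$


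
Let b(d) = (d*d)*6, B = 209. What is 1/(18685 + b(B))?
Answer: 1/280771 ≈ 3.5616e-6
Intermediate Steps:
b(d) = 6*d² (b(d) = d²*6 = 6*d²)
1/(18685 + b(B)) = 1/(18685 + 6*209²) = 1/(18685 + 6*43681) = 1/(18685 + 262086) = 1/280771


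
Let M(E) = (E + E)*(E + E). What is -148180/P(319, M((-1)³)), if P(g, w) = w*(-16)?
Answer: 37045/16 ≈ 2315.3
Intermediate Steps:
M(E) = 4*E² (M(E) = (2*E)*(2*E) = 4*E²)
P(g, w) = -16*w
-148180/P(319, M((-1)³)) = -148180/((-64*((-1)³)²)) = -148180/((-64*(-1)²)) = -148180/((-64)) = -148180/((-16*4)) = -148180/(-64) = -148180*(-1/64) = 37045/16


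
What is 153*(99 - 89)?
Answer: 1530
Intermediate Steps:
153*(99 - 89) = 153*10 = 1530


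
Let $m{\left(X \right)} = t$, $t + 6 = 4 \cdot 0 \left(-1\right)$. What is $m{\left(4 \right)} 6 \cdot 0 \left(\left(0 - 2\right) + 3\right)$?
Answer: $0$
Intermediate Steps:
$t = -6$ ($t = -6 + 4 \cdot 0 \left(-1\right) = -6 + 0 \left(-1\right) = -6 + 0 = -6$)
$m{\left(X \right)} = -6$
$m{\left(4 \right)} 6 \cdot 0 \left(\left(0 - 2\right) + 3\right) = - 6 \cdot 6 \cdot 0 \left(\left(0 - 2\right) + 3\right) = - 6 \cdot 6 \cdot 0 \left(-2 + 3\right) = - 6 \cdot 6 \cdot 0 \cdot 1 = - 6 \cdot 6 \cdot 0 = \left(-6\right) 0 = 0$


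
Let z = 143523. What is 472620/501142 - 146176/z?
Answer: -2711546366/35962701633 ≈ -0.075399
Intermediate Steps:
472620/501142 - 146176/z = 472620/501142 - 146176/143523 = 472620*(1/501142) - 146176*1/143523 = 236310/250571 - 146176/143523 = -2711546366/35962701633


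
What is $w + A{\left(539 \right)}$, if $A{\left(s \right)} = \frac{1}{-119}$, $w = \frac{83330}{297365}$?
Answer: $\frac{1923781}{7077287} \approx 0.27182$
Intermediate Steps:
$w = \frac{16666}{59473}$ ($w = 83330 \cdot \frac{1}{297365} = \frac{16666}{59473} \approx 0.28023$)
$A{\left(s \right)} = - \frac{1}{119}$
$w + A{\left(539 \right)} = \frac{16666}{59473} - \frac{1}{119} = \frac{1923781}{7077287}$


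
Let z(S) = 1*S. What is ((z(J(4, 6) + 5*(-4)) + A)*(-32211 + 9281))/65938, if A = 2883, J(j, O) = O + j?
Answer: -32938945/32969 ≈ -999.09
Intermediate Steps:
z(S) = S
((z(J(4, 6) + 5*(-4)) + A)*(-32211 + 9281))/65938 = ((((6 + 4) + 5*(-4)) + 2883)*(-32211 + 9281))/65938 = (((10 - 20) + 2883)*(-22930))*(1/65938) = ((-10 + 2883)*(-22930))*(1/65938) = (2873*(-22930))*(1/65938) = -65877890*1/65938 = -32938945/32969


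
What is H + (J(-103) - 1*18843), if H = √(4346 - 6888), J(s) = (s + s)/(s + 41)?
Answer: -584030/31 + I*√2542 ≈ -18840.0 + 50.418*I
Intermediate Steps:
J(s) = 2*s/(41 + s) (J(s) = (2*s)/(41 + s) = 2*s/(41 + s))
H = I*√2542 (H = √(-2542) = I*√2542 ≈ 50.418*I)
H + (J(-103) - 1*18843) = I*√2542 + (2*(-103)/(41 - 103) - 1*18843) = I*√2542 + (2*(-103)/(-62) - 18843) = I*√2542 + (2*(-103)*(-1/62) - 18843) = I*√2542 + (103/31 - 18843) = I*√2542 - 584030/31 = -584030/31 + I*√2542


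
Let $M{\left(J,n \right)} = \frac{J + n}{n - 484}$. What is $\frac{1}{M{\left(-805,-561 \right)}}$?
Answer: $\frac{1045}{1366} \approx 0.76501$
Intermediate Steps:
$M{\left(J,n \right)} = \frac{J + n}{-484 + n}$
$\frac{1}{M{\left(-805,-561 \right)}} = \frac{1}{\frac{1}{-484 - 561} \left(-805 - 561\right)} = \frac{1}{\frac{1}{-1045} \left(-1366\right)} = \frac{1}{\left(- \frac{1}{1045}\right) \left(-1366\right)} = \frac{1}{\frac{1366}{1045}} = \frac{1045}{1366}$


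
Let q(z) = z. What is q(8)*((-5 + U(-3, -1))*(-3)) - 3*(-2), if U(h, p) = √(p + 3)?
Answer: 126 - 24*√2 ≈ 92.059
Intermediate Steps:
U(h, p) = √(3 + p)
q(8)*((-5 + U(-3, -1))*(-3)) - 3*(-2) = 8*((-5 + √(3 - 1))*(-3)) - 3*(-2) = 8*((-5 + √2)*(-3)) + 6 = 8*(15 - 3*√2) + 6 = (120 - 24*√2) + 6 = 126 - 24*√2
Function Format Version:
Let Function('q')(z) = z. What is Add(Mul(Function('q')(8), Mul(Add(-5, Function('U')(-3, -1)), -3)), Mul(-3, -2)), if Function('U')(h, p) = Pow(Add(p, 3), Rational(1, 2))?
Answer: Add(126, Mul(-24, Pow(2, Rational(1, 2)))) ≈ 92.059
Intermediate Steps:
Function('U')(h, p) = Pow(Add(3, p), Rational(1, 2))
Add(Mul(Function('q')(8), Mul(Add(-5, Function('U')(-3, -1)), -3)), Mul(-3, -2)) = Add(Mul(8, Mul(Add(-5, Pow(Add(3, -1), Rational(1, 2))), -3)), Mul(-3, -2)) = Add(Mul(8, Mul(Add(-5, Pow(2, Rational(1, 2))), -3)), 6) = Add(Mul(8, Add(15, Mul(-3, Pow(2, Rational(1, 2))))), 6) = Add(Add(120, Mul(-24, Pow(2, Rational(1, 2)))), 6) = Add(126, Mul(-24, Pow(2, Rational(1, 2))))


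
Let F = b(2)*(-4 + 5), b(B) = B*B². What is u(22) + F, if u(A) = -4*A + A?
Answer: -58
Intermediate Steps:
b(B) = B³
F = 8 (F = 2³*(-4 + 5) = 8*1 = 8)
u(A) = -3*A
u(22) + F = -3*22 + 8 = -66 + 8 = -58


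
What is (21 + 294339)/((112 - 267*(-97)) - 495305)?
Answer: -147180/234647 ≈ -0.62724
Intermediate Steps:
(21 + 294339)/((112 - 267*(-97)) - 495305) = 294360/((112 + 25899) - 495305) = 294360/(26011 - 495305) = 294360/(-469294) = 294360*(-1/469294) = -147180/234647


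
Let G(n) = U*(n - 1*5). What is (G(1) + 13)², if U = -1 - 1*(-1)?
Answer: 169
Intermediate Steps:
U = 0 (U = -1 + 1 = 0)
G(n) = 0 (G(n) = 0*(n - 1*5) = 0*(n - 5) = 0*(-5 + n) = 0)
(G(1) + 13)² = (0 + 13)² = 13² = 169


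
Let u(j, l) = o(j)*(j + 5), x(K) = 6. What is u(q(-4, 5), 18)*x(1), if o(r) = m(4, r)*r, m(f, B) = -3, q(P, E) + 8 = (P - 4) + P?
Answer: -5400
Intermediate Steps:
q(P, E) = -12 + 2*P (q(P, E) = -8 + ((P - 4) + P) = -8 + ((-4 + P) + P) = -8 + (-4 + 2*P) = -12 + 2*P)
o(r) = -3*r
u(j, l) = -3*j*(5 + j) (u(j, l) = (-3*j)*(j + 5) = (-3*j)*(5 + j) = -3*j*(5 + j))
u(q(-4, 5), 18)*x(1) = -3*(-12 + 2*(-4))*(5 + (-12 + 2*(-4)))*6 = -3*(-12 - 8)*(5 + (-12 - 8))*6 = -3*(-20)*(5 - 20)*6 = -3*(-20)*(-15)*6 = -900*6 = -5400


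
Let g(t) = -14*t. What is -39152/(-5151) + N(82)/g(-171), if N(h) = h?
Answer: 15692045/2055249 ≈ 7.6351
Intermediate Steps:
-39152/(-5151) + N(82)/g(-171) = -39152/(-5151) + 82/((-14*(-171))) = -39152*(-1/5151) + 82/2394 = 39152/5151 + 82*(1/2394) = 39152/5151 + 41/1197 = 15692045/2055249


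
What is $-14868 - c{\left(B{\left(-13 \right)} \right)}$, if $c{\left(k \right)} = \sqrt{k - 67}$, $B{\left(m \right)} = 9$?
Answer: $-14868 - i \sqrt{58} \approx -14868.0 - 7.6158 i$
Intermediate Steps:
$c{\left(k \right)} = \sqrt{-67 + k}$
$-14868 - c{\left(B{\left(-13 \right)} \right)} = -14868 - \sqrt{-67 + 9} = -14868 - \sqrt{-58} = -14868 - i \sqrt{58}$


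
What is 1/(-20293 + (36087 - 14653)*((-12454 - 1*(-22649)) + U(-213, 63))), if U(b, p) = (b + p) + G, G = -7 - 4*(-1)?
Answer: 1/215219935 ≈ 4.6464e-9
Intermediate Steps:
G = -3 (G = -7 + 4 = -3)
U(b, p) = -3 + b + p (U(b, p) = (b + p) - 3 = -3 + b + p)
1/(-20293 + (36087 - 14653)*((-12454 - 1*(-22649)) + U(-213, 63))) = 1/(-20293 + (36087 - 14653)*((-12454 - 1*(-22649)) + (-3 - 213 + 63))) = 1/(-20293 + 21434*((-12454 + 22649) - 153)) = 1/(-20293 + 21434*(10195 - 153)) = 1/(-20293 + 21434*10042) = 1/(-20293 + 215240228) = 1/215219935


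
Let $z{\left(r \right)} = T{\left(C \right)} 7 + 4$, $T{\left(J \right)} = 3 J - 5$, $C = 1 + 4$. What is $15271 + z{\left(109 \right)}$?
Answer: $15345$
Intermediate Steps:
$C = 5$
$T{\left(J \right)} = -5 + 3 J$
$z{\left(r \right)} = 74$ ($z{\left(r \right)} = \left(-5 + 3 \cdot 5\right) 7 + 4 = \left(-5 + 15\right) 7 + 4 = 10 \cdot 7 + 4 = 70 + 4 = 74$)
$15271 + z{\left(109 \right)} = 15271 + 74 = 15345$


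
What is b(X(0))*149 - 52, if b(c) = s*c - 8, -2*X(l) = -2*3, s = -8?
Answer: -4820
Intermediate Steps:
X(l) = 3 (X(l) = -(-1)*3 = -½*(-6) = 3)
b(c) = -8 - 8*c (b(c) = -8*c - 8 = -8 - 8*c)
b(X(0))*149 - 52 = (-8 - 8*3)*149 - 52 = (-8 - 24)*149 - 52 = -32*149 - 52 = -4768 - 52 = -4820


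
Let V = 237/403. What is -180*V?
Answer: -42660/403 ≈ -105.86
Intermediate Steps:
V = 237/403 (V = 237*(1/403) = 237/403 ≈ 0.58809)
-180*V = -180*237/403 = -42660/403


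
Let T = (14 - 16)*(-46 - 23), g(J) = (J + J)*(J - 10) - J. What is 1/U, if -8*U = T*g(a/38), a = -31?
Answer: -1444/459885 ≈ -0.0031399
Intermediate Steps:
g(J) = -J + 2*J*(-10 + J) (g(J) = (2*J)*(-10 + J) - J = 2*J*(-10 + J) - J = -J + 2*J*(-10 + J))
T = 138 (T = -2*(-69) = 138)
U = -459885/1444 (U = -69*(-31/38)*(-21 + 2*(-31/38))/4 = -69*(-31*1/38)*(-21 + 2*(-31*1/38))/4 = -69*(-31*(-21 + 2*(-31/38))/38)/4 = -69*(-31*(-21 - 31/19)/38)/4 = -69*(-31/38*(-430/19))/4 = -69*6665/(4*361) = -⅛*919770/361 = -459885/1444 ≈ -318.48)
1/U = 1/(-459885/1444) = -1444/459885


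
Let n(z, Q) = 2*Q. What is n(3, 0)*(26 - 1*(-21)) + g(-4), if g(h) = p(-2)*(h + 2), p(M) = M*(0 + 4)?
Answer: 16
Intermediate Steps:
p(M) = 4*M (p(M) = M*4 = 4*M)
g(h) = -16 - 8*h (g(h) = (4*(-2))*(h + 2) = -8*(2 + h) = -16 - 8*h)
n(3, 0)*(26 - 1*(-21)) + g(-4) = (2*0)*(26 - 1*(-21)) + (-16 - 8*(-4)) = 0*(26 + 21) + (-16 + 32) = 0*47 + 16 = 0 + 16 = 16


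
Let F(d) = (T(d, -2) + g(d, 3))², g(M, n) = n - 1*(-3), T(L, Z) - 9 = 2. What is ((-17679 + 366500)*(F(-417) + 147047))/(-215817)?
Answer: -2447328136/10277 ≈ -2.3814e+5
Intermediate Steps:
T(L, Z) = 11 (T(L, Z) = 9 + 2 = 11)
g(M, n) = 3 + n (g(M, n) = n + 3 = 3 + n)
F(d) = 289 (F(d) = (11 + (3 + 3))² = (11 + 6)² = 17² = 289)
((-17679 + 366500)*(F(-417) + 147047))/(-215817) = ((-17679 + 366500)*(289 + 147047))/(-215817) = (348821*147336)*(-1/215817) = 51393890856*(-1/215817) = -2447328136/10277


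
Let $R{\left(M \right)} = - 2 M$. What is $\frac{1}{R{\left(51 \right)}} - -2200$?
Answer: $\frac{224399}{102} \approx 2200.0$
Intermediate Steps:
$\frac{1}{R{\left(51 \right)}} - -2200 = \frac{1}{\left(-2\right) 51} - -2200 = \frac{1}{-102} + 2200 = - \frac{1}{102} + 2200 = \frac{224399}{102}$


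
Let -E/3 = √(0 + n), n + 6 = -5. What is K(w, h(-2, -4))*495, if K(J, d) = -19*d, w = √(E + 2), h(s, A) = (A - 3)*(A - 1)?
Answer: -329175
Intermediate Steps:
n = -11 (n = -6 - 5 = -11)
h(s, A) = (-1 + A)*(-3 + A) (h(s, A) = (-3 + A)*(-1 + A) = (-1 + A)*(-3 + A))
E = -3*I*√11 (E = -3*√(0 - 11) = -3*I*√11 ≈ -9.9499*I)
w = √(2 - 3*I*√11) (w = √(-3*I*√11 + 2) = √(2 - 3*I*√11) ≈ 2.4646 - 2.0185*I)
K(w, h(-2, -4))*495 = -19*(3 + (-4)² - 4*(-4))*495 = -19*(3 + 16 + 16)*495 = -19*35*495 = -665*495 = -329175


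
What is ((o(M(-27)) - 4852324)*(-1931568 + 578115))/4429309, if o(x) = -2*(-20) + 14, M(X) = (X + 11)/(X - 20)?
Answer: 6567319388310/4429309 ≈ 1.4827e+6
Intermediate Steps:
M(X) = (11 + X)/(-20 + X)
o(x) = 54 (o(x) = 40 + 14 = 54)
((o(M(-27)) - 4852324)*(-1931568 + 578115))/4429309 = ((54 - 4852324)*(-1931568 + 578115))/4429309 = -4852270*(-1353453)*(1/4429309) = 6567319388310*(1/4429309) = 6567319388310/4429309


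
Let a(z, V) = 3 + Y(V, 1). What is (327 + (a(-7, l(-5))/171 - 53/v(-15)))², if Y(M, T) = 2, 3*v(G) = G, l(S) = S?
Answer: 83332100929/731025 ≈ 1.1399e+5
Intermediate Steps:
v(G) = G/3
a(z, V) = 5 (a(z, V) = 3 + 2 = 5)
(327 + (a(-7, l(-5))/171 - 53/v(-15)))² = (327 + (5/171 - 53/((⅓)*(-15))))² = (327 + (5*(1/171) - 53/(-5)))² = (327 + (5/171 - 53*(-⅕)))² = (327 + (5/171 + 53/5))² = (327 + 9088/855)² = (288673/855)² = 83332100929/731025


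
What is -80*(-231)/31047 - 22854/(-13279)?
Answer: 318314686/137424371 ≈ 2.3163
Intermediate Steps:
-80*(-231)/31047 - 22854/(-13279) = 18480*(1/31047) - 22854*(-1/13279) = 6160/10349 + 22854/13279 = 318314686/137424371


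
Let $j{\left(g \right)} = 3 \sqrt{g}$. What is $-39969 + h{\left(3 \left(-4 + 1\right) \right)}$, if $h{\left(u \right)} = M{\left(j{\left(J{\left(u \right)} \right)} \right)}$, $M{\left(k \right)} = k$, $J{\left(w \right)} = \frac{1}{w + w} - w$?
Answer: $-39969 + \frac{\sqrt{322}}{2} \approx -39960.0$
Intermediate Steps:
$J{\left(w \right)} = \frac{1}{2 w} - w$
$h{\left(u \right)} = 3 \sqrt{\frac{1}{2 u} - u}$
$-39969 + h{\left(3 \left(-4 + 1\right) \right)} = -39969 + \frac{3 \sqrt{- 4 \cdot 3 \left(-4 + 1\right) + \frac{2}{3 \left(-4 + 1\right)}}}{2} = -39969 + \frac{3 \sqrt{- 4 \cdot 3 \left(-3\right) + \frac{2}{3 \left(-3\right)}}}{2} = -39969 + \frac{3 \sqrt{\left(-4\right) \left(-9\right) + \frac{2}{-9}}}{2} = -39969 + \frac{3 \sqrt{36 + 2 \left(- \frac{1}{9}\right)}}{2} = -39969 + \frac{3 \sqrt{36 - \frac{2}{9}}}{2} = -39969 + \frac{3 \sqrt{\frac{322}{9}}}{2} = -39969 + \frac{3 \frac{\sqrt{322}}{3}}{2} = -39969 + \frac{\sqrt{322}}{2}$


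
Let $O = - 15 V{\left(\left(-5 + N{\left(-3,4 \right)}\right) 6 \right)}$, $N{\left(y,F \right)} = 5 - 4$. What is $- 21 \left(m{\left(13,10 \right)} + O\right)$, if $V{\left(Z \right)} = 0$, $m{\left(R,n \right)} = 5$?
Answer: $-105$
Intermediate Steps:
$N{\left(y,F \right)} = 1$
$O = 0$ ($O = \left(-15\right) 0 = 0$)
$- 21 \left(m{\left(13,10 \right)} + O\right) = - 21 \left(5 + 0\right) = \left(-21\right) 5 = -105$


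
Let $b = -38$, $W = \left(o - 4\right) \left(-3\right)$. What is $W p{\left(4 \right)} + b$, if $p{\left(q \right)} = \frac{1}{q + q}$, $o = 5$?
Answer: $- \frac{307}{8} \approx -38.375$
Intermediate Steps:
$p{\left(q \right)} = \frac{1}{2 q}$
$W = -3$ ($W = \left(5 - 4\right) \left(-3\right) = 1 \left(-3\right) = -3$)
$W p{\left(4 \right)} + b = - 3 \frac{1}{2 \cdot 4} - 38 = - 3 \cdot \frac{1}{2} \cdot \frac{1}{4} - 38 = \left(-3\right) \frac{1}{8} - 38 = - \frac{3}{8} - 38 = - \frac{307}{8}$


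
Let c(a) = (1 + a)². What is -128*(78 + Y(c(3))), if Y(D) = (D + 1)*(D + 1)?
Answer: -46976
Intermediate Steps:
Y(D) = (1 + D)² (Y(D) = (1 + D)*(1 + D) = (1 + D)²)
-128*(78 + Y(c(3))) = -128*(78 + (1 + (1 + 3)²)²) = -128*(78 + (1 + 4²)²) = -128*(78 + (1 + 16)²) = -128*(78 + 17²) = -128*(78 + 289) = -128*367 = -46976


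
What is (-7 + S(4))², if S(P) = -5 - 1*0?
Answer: 144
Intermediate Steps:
S(P) = -5 (S(P) = -5 + 0 = -5)
(-7 + S(4))² = (-7 - 5)² = (-12)² = 144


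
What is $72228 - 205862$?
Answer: $-133634$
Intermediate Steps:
$72228 - 205862 = -133634$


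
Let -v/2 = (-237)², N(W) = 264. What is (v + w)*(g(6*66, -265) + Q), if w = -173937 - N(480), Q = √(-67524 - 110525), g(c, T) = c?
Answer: -113469444 - 286539*I*√178049 ≈ -1.1347e+8 - 1.2091e+8*I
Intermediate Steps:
v = -112338 (v = -2*(-237)² = -2*56169 = -112338)
Q = I*√178049 (Q = √(-178049) = I*√178049 ≈ 421.96*I)
w = -174201 (w = -173937 - 1*264 = -173937 - 264 = -174201)
(v + w)*(g(6*66, -265) + Q) = (-112338 - 174201)*(6*66 + I*√178049) = -286539*(396 + I*√178049) = -113469444 - 286539*I*√178049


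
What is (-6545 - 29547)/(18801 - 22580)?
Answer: 36092/3779 ≈ 9.5507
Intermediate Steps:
(-6545 - 29547)/(18801 - 22580) = -36092/(-3779) = -36092*(-1/3779) = 36092/3779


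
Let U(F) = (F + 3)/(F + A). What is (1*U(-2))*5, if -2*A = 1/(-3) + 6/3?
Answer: -30/17 ≈ -1.7647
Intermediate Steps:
A = -5/6 (A = -(1/(-3) + 6/3)/2 = -(1*(-1/3) + 6*(1/3))/2 = -(-1/3 + 2)/2 = -1/2*5/3 = -5/6 ≈ -0.83333)
U(F) = (3 + F)/(-5/6 + F) (U(F) = (F + 3)/(F - 5/6) = (3 + F)/(-5/6 + F))
(1*U(-2))*5 = (1*(6*(3 - 2)/(-5 + 6*(-2))))*5 = (1*(6*1/(-5 - 12)))*5 = (1*(6*1/(-17)))*5 = (1*(6*(-1/17)*1))*5 = (1*(-6/17))*5 = -6/17*5 = -30/17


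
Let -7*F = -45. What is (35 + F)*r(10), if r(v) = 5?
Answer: 1450/7 ≈ 207.14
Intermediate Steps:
F = 45/7 (F = -⅐*(-45) = 45/7 ≈ 6.4286)
(35 + F)*r(10) = (35 + 45/7)*5 = (290/7)*5 = 1450/7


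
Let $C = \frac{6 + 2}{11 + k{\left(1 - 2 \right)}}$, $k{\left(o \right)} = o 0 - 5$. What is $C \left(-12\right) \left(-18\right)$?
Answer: $288$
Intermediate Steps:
$k{\left(o \right)} = -5$ ($k{\left(o \right)} = 0 - 5 = -5$)
$C = \frac{4}{3}$ ($C = \frac{6 + 2}{11 - 5} = \frac{8}{6} = 8 \cdot \frac{1}{6} = \frac{4}{3} \approx 1.3333$)
$C \left(-12\right) \left(-18\right) = \frac{4}{3} \left(-12\right) \left(-18\right) = \left(-16\right) \left(-18\right) = 288$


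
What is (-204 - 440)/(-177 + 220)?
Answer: -644/43 ≈ -14.977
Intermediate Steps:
(-204 - 440)/(-177 + 220) = -644/43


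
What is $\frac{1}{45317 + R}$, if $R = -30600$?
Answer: $\frac{1}{14717} \approx 6.7949 \cdot 10^{-5}$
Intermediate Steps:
$\frac{1}{45317 + R} = \frac{1}{45317 - 30600} = \frac{1}{14717}$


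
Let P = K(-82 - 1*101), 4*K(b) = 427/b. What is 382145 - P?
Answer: 4585747/12 ≈ 3.8215e+5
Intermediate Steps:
K(b) = 427/(4*b) (K(b) = (427/b)/4 = 427/(4*b))
P = -7/12 (P = 427/(4*(-82 - 1*101)) = 427/(4*(-82 - 101)) = (427/4)/(-183) = (427/4)*(-1/183) = -7/12 ≈ -0.58333)
382145 - P = 382145 - 1*(-7/12) = 382145 + 7/12 = 4585747/12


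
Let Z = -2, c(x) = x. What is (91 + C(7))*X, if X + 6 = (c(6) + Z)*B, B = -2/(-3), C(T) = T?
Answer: -980/3 ≈ -326.67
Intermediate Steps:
B = ⅔ (B = -2*(-⅓) = ⅔ ≈ 0.66667)
X = -10/3 (X = -6 + (6 - 2)*(⅔) = -6 + 4*(⅔) = -6 + 8/3 = -10/3 ≈ -3.3333)
(91 + C(7))*X = (91 + 7)*(-10/3) = 98*(-10/3) = -980/3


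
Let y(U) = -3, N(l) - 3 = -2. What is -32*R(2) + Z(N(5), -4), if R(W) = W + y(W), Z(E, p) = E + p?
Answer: 29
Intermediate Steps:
N(l) = 1 (N(l) = 3 - 2 = 1)
R(W) = -3 + W (R(W) = W - 3 = -3 + W)
-32*R(2) + Z(N(5), -4) = -32*(-3 + 2) + (1 - 4) = -32*(-1) - 3 = 32 - 3 = 29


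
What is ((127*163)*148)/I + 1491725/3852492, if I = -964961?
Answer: -10363608212291/3717504532812 ≈ -2.7878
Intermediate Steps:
((127*163)*148)/I + 1491725/3852492 = ((127*163)*148)/(-964961) + 1491725/3852492 = (20701*148)*(-1/964961) + 1491725*(1/3852492) = 3063748*(-1/964961) + 1491725/3852492 = -3063748/964961 + 1491725/3852492 = -10363608212291/3717504532812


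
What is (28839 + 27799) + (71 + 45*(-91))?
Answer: 52614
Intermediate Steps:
(28839 + 27799) + (71 + 45*(-91)) = 56638 + (71 - 4095) = 56638 - 4024 = 52614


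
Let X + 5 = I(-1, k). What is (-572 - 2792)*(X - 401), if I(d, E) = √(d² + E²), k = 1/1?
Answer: 1365784 - 3364*√2 ≈ 1.3610e+6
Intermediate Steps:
k = 1
I(d, E) = √(E² + d²)
X = -5 + √2 (X = -5 + √(1² + (-1)²) = -5 + √(1 + 1) = -5 + √2 ≈ -3.5858)
(-572 - 2792)*(X - 401) = (-572 - 2792)*((-5 + √2) - 401) = -3364*(-406 + √2) = 1365784 - 3364*√2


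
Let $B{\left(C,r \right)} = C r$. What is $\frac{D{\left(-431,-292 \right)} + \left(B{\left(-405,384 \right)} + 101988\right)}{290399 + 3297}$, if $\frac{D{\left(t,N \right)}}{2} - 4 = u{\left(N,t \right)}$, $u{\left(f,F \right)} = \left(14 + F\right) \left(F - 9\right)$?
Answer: $\frac{78359}{73424} \approx 1.0672$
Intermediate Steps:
$u{\left(f,F \right)} = \left(-9 + F\right) \left(14 + F\right)$ ($u{\left(f,F \right)} = \left(14 + F\right) \left(-9 + F\right) = \left(-9 + F\right) \left(14 + F\right)$)
$D{\left(t,N \right)} = -244 + 2 t^{2} + 10 t$ ($D{\left(t,N \right)} = 8 + 2 \left(-126 + t^{2} + 5 t\right) = 8 + \left(-252 + 2 t^{2} + 10 t\right) = -244 + 2 t^{2} + 10 t$)
$\frac{D{\left(-431,-292 \right)} + \left(B{\left(-405,384 \right)} + 101988\right)}{290399 + 3297} = \frac{\left(-244 + 2 \left(-431\right)^{2} + 10 \left(-431\right)\right) + \left(\left(-405\right) 384 + 101988\right)}{290399 + 3297} = \frac{\left(-244 + 2 \cdot 185761 - 4310\right) + \left(-155520 + 101988\right)}{293696} = \left(\left(-244 + 371522 - 4310\right) - 53532\right) \frac{1}{293696} = \left(366968 - 53532\right) \frac{1}{293696} = 313436 \cdot \frac{1}{293696} = \frac{78359}{73424}$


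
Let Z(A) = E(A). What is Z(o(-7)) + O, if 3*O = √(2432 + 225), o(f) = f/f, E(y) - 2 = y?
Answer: 3 + √2657/3 ≈ 20.182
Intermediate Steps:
E(y) = 2 + y
o(f) = 1
Z(A) = 2 + A
O = √2657/3 (O = √(2432 + 225)/3 = √2657/3 ≈ 17.182)
Z(o(-7)) + O = (2 + 1) + √2657/3 = 3 + √2657/3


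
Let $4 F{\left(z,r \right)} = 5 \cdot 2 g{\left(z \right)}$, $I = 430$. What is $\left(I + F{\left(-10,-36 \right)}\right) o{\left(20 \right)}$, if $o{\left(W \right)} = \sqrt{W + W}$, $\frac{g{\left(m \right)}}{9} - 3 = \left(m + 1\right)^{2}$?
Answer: $4640 \sqrt{10} \approx 14673.0$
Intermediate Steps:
$g{\left(m \right)} = 27 + 9 \left(1 + m\right)^{2}$ ($g{\left(m \right)} = 27 + 9 \left(m + 1\right)^{2} = 27 + 9 \left(1 + m\right)^{2}$)
$o{\left(W \right)} = \sqrt{2} \sqrt{W}$ ($o{\left(W \right)} = \sqrt{2 W} = \sqrt{2} \sqrt{W}$)
$F{\left(z,r \right)} = \frac{135}{2} + \frac{45 \left(1 + z\right)^{2}}{2}$ ($F{\left(z,r \right)} = \frac{5 \cdot 2 \left(27 + 9 \left(1 + z\right)^{2}\right)}{4} = \frac{10 \left(27 + 9 \left(1 + z\right)^{2}\right)}{4} = \frac{270 + 90 \left(1 + z\right)^{2}}{4} = \frac{135}{2} + \frac{45 \left(1 + z\right)^{2}}{2}$)
$\left(I + F{\left(-10,-36 \right)}\right) o{\left(20 \right)} = \left(430 + \left(\frac{135}{2} + \frac{45 \left(1 - 10\right)^{2}}{2}\right)\right) \sqrt{2} \sqrt{20} = \left(430 + \left(\frac{135}{2} + \frac{45 \left(-9\right)^{2}}{2}\right)\right) \sqrt{2} \cdot 2 \sqrt{5} = \left(430 + \left(\frac{135}{2} + \frac{45}{2} \cdot 81\right)\right) 2 \sqrt{10} = \left(430 + \left(\frac{135}{2} + \frac{3645}{2}\right)\right) 2 \sqrt{10} = \left(430 + 1890\right) 2 \sqrt{10} = 2320 \cdot 2 \sqrt{10} = 4640 \sqrt{10}$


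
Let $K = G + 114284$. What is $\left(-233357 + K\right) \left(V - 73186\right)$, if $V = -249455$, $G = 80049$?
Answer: $12590742384$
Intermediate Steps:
$K = 194333$ ($K = 80049 + 114284 = 194333$)
$\left(-233357 + K\right) \left(V - 73186\right) = \left(-233357 + 194333\right) \left(-249455 - 73186\right) = \left(-39024\right) \left(-322641\right) = 12590742384$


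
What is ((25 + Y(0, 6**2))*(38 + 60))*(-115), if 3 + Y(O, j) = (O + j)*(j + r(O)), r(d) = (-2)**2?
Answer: -16476740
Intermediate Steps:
r(d) = 4
Y(O, j) = -3 + (4 + j)*(O + j) (Y(O, j) = -3 + (O + j)*(j + 4) = -3 + (O + j)*(4 + j) = -3 + (4 + j)*(O + j))
((25 + Y(0, 6**2))*(38 + 60))*(-115) = ((25 + (-3 + (6**2)**2 + 4*0 + 4*6**2 + 0*6**2))*(38 + 60))*(-115) = ((25 + (-3 + 36**2 + 0 + 4*36 + 0*36))*98)*(-115) = ((25 + (-3 + 1296 + 0 + 144 + 0))*98)*(-115) = ((25 + 1437)*98)*(-115) = (1462*98)*(-115) = 143276*(-115) = -16476740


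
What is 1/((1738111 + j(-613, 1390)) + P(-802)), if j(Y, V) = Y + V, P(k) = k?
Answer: 1/1738086 ≈ 5.7535e-7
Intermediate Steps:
j(Y, V) = V + Y
1/((1738111 + j(-613, 1390)) + P(-802)) = 1/((1738111 + (1390 - 613)) - 802) = 1/((1738111 + 777) - 802) = 1/(1738888 - 802) = 1/1738086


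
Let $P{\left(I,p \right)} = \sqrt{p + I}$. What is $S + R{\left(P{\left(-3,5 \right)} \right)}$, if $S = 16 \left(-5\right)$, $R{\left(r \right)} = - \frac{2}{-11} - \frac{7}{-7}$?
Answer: $- \frac{867}{11} \approx -78.818$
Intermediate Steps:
$P{\left(I,p \right)} = \sqrt{I + p}$
$R{\left(r \right)} = \frac{13}{11}$ ($R{\left(r \right)} = \left(-2\right) \left(- \frac{1}{11}\right) - -1 = \frac{2}{11} + 1 = \frac{13}{11}$)
$S = -80$
$S + R{\left(P{\left(-3,5 \right)} \right)} = -80 + \frac{13}{11} = - \frac{867}{11}$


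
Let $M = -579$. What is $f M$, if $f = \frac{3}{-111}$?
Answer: $\frac{579}{37} \approx 15.649$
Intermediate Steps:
$f = - \frac{1}{37}$ ($f = 3 \left(- \frac{1}{111}\right) = - \frac{1}{37} \approx -0.027027$)
$f M = \left(- \frac{1}{37}\right) \left(-579\right) = \frac{579}{37}$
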